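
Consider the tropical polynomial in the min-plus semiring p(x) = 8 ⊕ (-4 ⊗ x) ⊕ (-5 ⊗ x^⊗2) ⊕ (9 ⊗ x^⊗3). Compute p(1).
p(1) = -3

A tropical monomial a ⊗ x^⊗i evaluates to a + i · x. Evaluating each term at x = 1:
  Term 0 contributes 8 + 0 · 1 = 8
  Term 1 contributes -4 + 1 · 1 = -3
  Term 2 contributes -5 + 2 · 1 = -3
  Term 3 contributes 9 + 3 · 1 = 12
p(1) = ⊕ of these = min[8, -3, -3, 12] = -3.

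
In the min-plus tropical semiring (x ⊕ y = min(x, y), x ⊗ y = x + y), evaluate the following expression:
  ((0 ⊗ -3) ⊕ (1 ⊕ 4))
((0 ⊗ -3) ⊕ (1 ⊕ 4)) = -3

Expand innermost to outermost. Recall ⊕ takes the minimum of its arguments and ⊗ takes their sum. Working out the expression ((0 ⊗ -3) ⊕ (1 ⊕ 4)) gives -3.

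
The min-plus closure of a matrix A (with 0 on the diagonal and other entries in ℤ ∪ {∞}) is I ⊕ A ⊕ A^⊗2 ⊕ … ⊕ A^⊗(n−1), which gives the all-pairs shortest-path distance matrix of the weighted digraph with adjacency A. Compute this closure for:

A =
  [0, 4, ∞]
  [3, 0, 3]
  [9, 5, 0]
Closure =
  [0, 4, 7]
  [3, 0, 3]
  [8, 5, 0]

This is the Floyd-Warshall all-pairs shortest-path computation. For each intermediate vertex k = 0, 1, …, 2, update dist[i][j] ← min(dist[i][j], dist[i][k] + dist[k][j]). The final matrix gives, for each (i, j), the minimum total weight of any directed path from i to j (possibly empty when i = j).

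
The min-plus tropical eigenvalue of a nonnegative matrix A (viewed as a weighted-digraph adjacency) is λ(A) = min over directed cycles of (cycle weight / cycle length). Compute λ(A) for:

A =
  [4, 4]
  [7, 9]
λ(A) = 4

Enumerate directed cycles and compute their means (weight / length). Sample:
  cycle 0 → 0: weight = 4, length = 1, mean = 4/1 ≈ 4.000
  cycle 1 → 1: weight = 9, length = 1, mean = 9/1 ≈ 9.000
  cycle 0 → 1 → 0: weight = 11, length = 2, mean = 11/2 ≈ 5.500
  cycle 1 → 0 → 1: weight = 11, length = 2, mean = 11/2 ≈ 5.500
Minimum mean = 4.000, attained e.g. along the cycle 0 → 0 with weight 4 and length 1. So λ(A) = 4/1 = 4.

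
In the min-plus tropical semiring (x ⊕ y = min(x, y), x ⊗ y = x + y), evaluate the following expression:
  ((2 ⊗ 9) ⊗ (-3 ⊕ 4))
((2 ⊗ 9) ⊗ (-3 ⊕ 4)) = 8

Expand innermost to outermost. Recall ⊕ takes the minimum of its arguments and ⊗ takes their sum. Working out the expression ((2 ⊗ 9) ⊗ (-3 ⊕ 4)) gives 8.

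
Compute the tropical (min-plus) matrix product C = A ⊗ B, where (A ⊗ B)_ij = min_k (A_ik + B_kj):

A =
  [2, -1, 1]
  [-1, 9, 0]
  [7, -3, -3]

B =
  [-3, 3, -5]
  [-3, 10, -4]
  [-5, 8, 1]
A ⊗ B =
  [-4, 5, -5]
  [-5, 2, -6]
  [-8, 5, -7]

Apply the min-plus product entry-by-entry:
  C[0][0] = min over k of (A[0][0] + B[0][0] = 2 + -3 = -1, A[0][1] + B[1][0] = -1 + -3 = -4, A[0][2] + B[2][0] = 1 + -5 = -4) = -4 (attained at k = 1)
  C[0][1] = min over k of (A[0][0] + B[0][1] = 2 + 3 = 5, A[0][1] + B[1][1] = -1 + 10 = 9, A[0][2] + B[2][1] = 1 + 8 = 9) = 5 (attained at k = 0)
  C[0][2] = min over k of (A[0][0] + B[0][2] = 2 + -5 = -3, A[0][1] + B[1][2] = -1 + -4 = -5, A[0][2] + B[2][2] = 1 + 1 = 2) = -5 (attained at k = 1)
  C[1][0] = min over k of (A[1][0] + B[0][0] = -1 + -3 = -4, A[1][1] + B[1][0] = 9 + -3 = 6, A[1][2] + B[2][0] = 0 + -5 = -5) = -5 (attained at k = 2)
  C[1][1] = min over k of (A[1][0] + B[0][1] = -1 + 3 = 2, A[1][1] + B[1][1] = 9 + 10 = 19, A[1][2] + B[2][1] = 0 + 8 = 8) = 2 (attained at k = 0)
  C[1][2] = min over k of (A[1][0] + B[0][2] = -1 + -5 = -6, A[1][1] + B[1][2] = 9 + -4 = 5, A[1][2] + B[2][2] = 0 + 1 = 1) = -6 (attained at k = 0)
  C[2][0] = min over k of (A[2][0] + B[0][0] = 7 + -3 = 4, A[2][1] + B[1][0] = -3 + -3 = -6, A[2][2] + B[2][0] = -3 + -5 = -8) = -8 (attained at k = 2)
  C[2][1] = min over k of (A[2][0] + B[0][1] = 7 + 3 = 10, A[2][1] + B[1][1] = -3 + 10 = 7, A[2][2] + B[2][1] = -3 + 8 = 5) = 5 (attained at k = 2)
  C[2][2] = min over k of (A[2][0] + B[0][2] = 7 + -5 = 2, A[2][1] + B[1][2] = -3 + -4 = -7, A[2][2] + B[2][2] = -3 + 1 = -2) = -7 (attained at k = 1)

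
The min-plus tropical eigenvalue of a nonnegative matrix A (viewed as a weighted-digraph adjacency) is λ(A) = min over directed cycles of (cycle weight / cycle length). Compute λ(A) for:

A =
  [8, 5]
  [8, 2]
λ(A) = 2

Enumerate directed cycles and compute their means (weight / length). Sample:
  cycle 0 → 0: weight = 8, length = 1, mean = 8/1 ≈ 8.000
  cycle 1 → 1: weight = 2, length = 1, mean = 2/1 ≈ 2.000
  cycle 0 → 1 → 0: weight = 13, length = 2, mean = 13/2 ≈ 6.500
  cycle 1 → 0 → 1: weight = 13, length = 2, mean = 13/2 ≈ 6.500
Minimum mean = 2.000, attained e.g. along the cycle 1 → 1 with weight 2 and length 1. So λ(A) = 2/1 = 2.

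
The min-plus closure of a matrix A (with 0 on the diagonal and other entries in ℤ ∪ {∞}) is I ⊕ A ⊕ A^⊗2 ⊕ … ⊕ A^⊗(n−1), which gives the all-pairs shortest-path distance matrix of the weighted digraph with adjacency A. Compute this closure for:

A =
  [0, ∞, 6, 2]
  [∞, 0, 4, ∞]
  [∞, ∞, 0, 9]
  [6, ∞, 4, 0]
Closure =
  [0, ∞, 6, 2]
  [19, 0, 4, 13]
  [15, ∞, 0, 9]
  [6, ∞, 4, 0]

This is the Floyd-Warshall all-pairs shortest-path computation. For each intermediate vertex k = 0, 1, …, 3, update dist[i][j] ← min(dist[i][j], dist[i][k] + dist[k][j]). The final matrix gives, for each (i, j), the minimum total weight of any directed path from i to j (possibly empty when i = j).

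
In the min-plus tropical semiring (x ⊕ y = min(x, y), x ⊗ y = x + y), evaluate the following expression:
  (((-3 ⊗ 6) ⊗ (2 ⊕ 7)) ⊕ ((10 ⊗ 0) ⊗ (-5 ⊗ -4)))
(((-3 ⊗ 6) ⊗ (2 ⊕ 7)) ⊕ ((10 ⊗ 0) ⊗ (-5 ⊗ -4))) = 1

Expand innermost to outermost. Recall ⊕ takes the minimum of its arguments and ⊗ takes their sum. Working out the expression (((-3 ⊗ 6) ⊗ (2 ⊕ 7)) ⊕ ((10 ⊗ 0) ⊗ (-5 ⊗ -4))) gives 1.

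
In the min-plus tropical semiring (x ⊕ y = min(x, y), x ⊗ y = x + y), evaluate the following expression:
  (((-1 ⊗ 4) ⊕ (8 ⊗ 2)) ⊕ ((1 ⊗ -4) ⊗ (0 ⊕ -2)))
(((-1 ⊗ 4) ⊕ (8 ⊗ 2)) ⊕ ((1 ⊗ -4) ⊗ (0 ⊕ -2))) = -5

Expand innermost to outermost. Recall ⊕ takes the minimum of its arguments and ⊗ takes their sum. Working out the expression (((-1 ⊗ 4) ⊕ (8 ⊗ 2)) ⊕ ((1 ⊗ -4) ⊗ (0 ⊕ -2))) gives -5.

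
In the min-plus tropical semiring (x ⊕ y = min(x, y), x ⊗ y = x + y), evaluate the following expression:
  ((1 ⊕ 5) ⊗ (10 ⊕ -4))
((1 ⊕ 5) ⊗ (10 ⊕ -4)) = -3

Expand innermost to outermost. Recall ⊕ takes the minimum of its arguments and ⊗ takes their sum. Working out the expression ((1 ⊕ 5) ⊗ (10 ⊕ -4)) gives -3.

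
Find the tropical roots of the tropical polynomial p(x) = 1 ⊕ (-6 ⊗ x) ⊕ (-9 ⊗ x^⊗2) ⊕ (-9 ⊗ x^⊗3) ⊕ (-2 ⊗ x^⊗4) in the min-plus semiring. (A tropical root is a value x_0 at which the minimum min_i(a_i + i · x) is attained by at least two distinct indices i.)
Roots: {-7, 0, 3, 7}

Each tropical root is a break point of the lower envelope of the lines y = a_i + i · x (there are 5 lines, with slopes 0, 1, ..., 4). Only the lines that attain the minimum somewhere contribute to roots; other lines are dominated. Here the surviving (envelope) indices are i = 4, i = 3, i = 2, i = 1, i = 0.
Intersections between consecutive envelope lines give the roots: for adjacent envelope indices i < j the intersection is x = (a_i − a_j) / (j − i). Reading off the sorted break points: {-7, 0, 3, 7}.
Verification: at each break x_0, at least two indices attain the minimum of min_i(a_i + i · x_0).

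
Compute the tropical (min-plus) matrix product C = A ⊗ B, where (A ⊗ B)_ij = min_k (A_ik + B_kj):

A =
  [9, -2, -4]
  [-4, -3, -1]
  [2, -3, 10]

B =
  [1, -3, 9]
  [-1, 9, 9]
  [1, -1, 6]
A ⊗ B =
  [-3, -5, 2]
  [-4, -7, 5]
  [-4, -1, 6]

Apply the min-plus product entry-by-entry:
  C[0][0] = min over k of (A[0][0] + B[0][0] = 9 + 1 = 10, A[0][1] + B[1][0] = -2 + -1 = -3, A[0][2] + B[2][0] = -4 + 1 = -3) = -3 (attained at k = 1)
  C[0][1] = min over k of (A[0][0] + B[0][1] = 9 + -3 = 6, A[0][1] + B[1][1] = -2 + 9 = 7, A[0][2] + B[2][1] = -4 + -1 = -5) = -5 (attained at k = 2)
  C[0][2] = min over k of (A[0][0] + B[0][2] = 9 + 9 = 18, A[0][1] + B[1][2] = -2 + 9 = 7, A[0][2] + B[2][2] = -4 + 6 = 2) = 2 (attained at k = 2)
  C[1][0] = min over k of (A[1][0] + B[0][0] = -4 + 1 = -3, A[1][1] + B[1][0] = -3 + -1 = -4, A[1][2] + B[2][0] = -1 + 1 = 0) = -4 (attained at k = 1)
  C[1][1] = min over k of (A[1][0] + B[0][1] = -4 + -3 = -7, A[1][1] + B[1][1] = -3 + 9 = 6, A[1][2] + B[2][1] = -1 + -1 = -2) = -7 (attained at k = 0)
  C[1][2] = min over k of (A[1][0] + B[0][2] = -4 + 9 = 5, A[1][1] + B[1][2] = -3 + 9 = 6, A[1][2] + B[2][2] = -1 + 6 = 5) = 5 (attained at k = 0)
  C[2][0] = min over k of (A[2][0] + B[0][0] = 2 + 1 = 3, A[2][1] + B[1][0] = -3 + -1 = -4, A[2][2] + B[2][0] = 10 + 1 = 11) = -4 (attained at k = 1)
  C[2][1] = min over k of (A[2][0] + B[0][1] = 2 + -3 = -1, A[2][1] + B[1][1] = -3 + 9 = 6, A[2][2] + B[2][1] = 10 + -1 = 9) = -1 (attained at k = 0)
  C[2][2] = min over k of (A[2][0] + B[0][2] = 2 + 9 = 11, A[2][1] + B[1][2] = -3 + 9 = 6, A[2][2] + B[2][2] = 10 + 6 = 16) = 6 (attained at k = 1)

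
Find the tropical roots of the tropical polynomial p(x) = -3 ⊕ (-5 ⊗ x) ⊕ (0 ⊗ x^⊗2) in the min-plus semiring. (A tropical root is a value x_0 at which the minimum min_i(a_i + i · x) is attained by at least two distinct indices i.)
Roots: {-5, 2}

Each tropical root is a break point of the lower envelope of the lines y = a_i + i · x (there are 3 lines, with slopes 0, 1, ..., 2). Only the lines that attain the minimum somewhere contribute to roots; other lines are dominated. Here the surviving (envelope) indices are i = 2, i = 1, i = 0.
Intersections between consecutive envelope lines give the roots: for adjacent envelope indices i < j the intersection is x = (a_i − a_j) / (j − i). Reading off the sorted break points: {-5, 2}.
Verification: at each break x_0, at least two indices attain the minimum of min_i(a_i + i · x_0).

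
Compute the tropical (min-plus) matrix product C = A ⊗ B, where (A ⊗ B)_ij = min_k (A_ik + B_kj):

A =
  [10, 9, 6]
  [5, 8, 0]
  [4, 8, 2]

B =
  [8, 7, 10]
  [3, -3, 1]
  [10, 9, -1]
A ⊗ B =
  [12, 6, 5]
  [10, 5, -1]
  [11, 5, 1]

Apply the min-plus product entry-by-entry:
  C[0][0] = min over k of (A[0][0] + B[0][0] = 10 + 8 = 18, A[0][1] + B[1][0] = 9 + 3 = 12, A[0][2] + B[2][0] = 6 + 10 = 16) = 12 (attained at k = 1)
  C[0][1] = min over k of (A[0][0] + B[0][1] = 10 + 7 = 17, A[0][1] + B[1][1] = 9 + -3 = 6, A[0][2] + B[2][1] = 6 + 9 = 15) = 6 (attained at k = 1)
  C[0][2] = min over k of (A[0][0] + B[0][2] = 10 + 10 = 20, A[0][1] + B[1][2] = 9 + 1 = 10, A[0][2] + B[2][2] = 6 + -1 = 5) = 5 (attained at k = 2)
  C[1][0] = min over k of (A[1][0] + B[0][0] = 5 + 8 = 13, A[1][1] + B[1][0] = 8 + 3 = 11, A[1][2] + B[2][0] = 0 + 10 = 10) = 10 (attained at k = 2)
  C[1][1] = min over k of (A[1][0] + B[0][1] = 5 + 7 = 12, A[1][1] + B[1][1] = 8 + -3 = 5, A[1][2] + B[2][1] = 0 + 9 = 9) = 5 (attained at k = 1)
  C[1][2] = min over k of (A[1][0] + B[0][2] = 5 + 10 = 15, A[1][1] + B[1][2] = 8 + 1 = 9, A[1][2] + B[2][2] = 0 + -1 = -1) = -1 (attained at k = 2)
  C[2][0] = min over k of (A[2][0] + B[0][0] = 4 + 8 = 12, A[2][1] + B[1][0] = 8 + 3 = 11, A[2][2] + B[2][0] = 2 + 10 = 12) = 11 (attained at k = 1)
  C[2][1] = min over k of (A[2][0] + B[0][1] = 4 + 7 = 11, A[2][1] + B[1][1] = 8 + -3 = 5, A[2][2] + B[2][1] = 2 + 9 = 11) = 5 (attained at k = 1)
  C[2][2] = min over k of (A[2][0] + B[0][2] = 4 + 10 = 14, A[2][1] + B[1][2] = 8 + 1 = 9, A[2][2] + B[2][2] = 2 + -1 = 1) = 1 (attained at k = 2)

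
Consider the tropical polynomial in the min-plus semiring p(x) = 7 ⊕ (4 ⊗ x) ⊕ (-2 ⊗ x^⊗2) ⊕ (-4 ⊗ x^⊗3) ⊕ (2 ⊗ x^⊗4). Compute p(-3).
p(-3) = -13

A tropical monomial a ⊗ x^⊗i evaluates to a + i · x. Evaluating each term at x = -3:
  Term 0 contributes 7 + 0 · -3 = 7
  Term 1 contributes 4 + 1 · -3 = 1
  Term 2 contributes -2 + 2 · -3 = -8
  Term 3 contributes -4 + 3 · -3 = -13
  Term 4 contributes 2 + 4 · -3 = -10
p(-3) = ⊕ of these = min[7, 1, -8, -13, -10] = -13.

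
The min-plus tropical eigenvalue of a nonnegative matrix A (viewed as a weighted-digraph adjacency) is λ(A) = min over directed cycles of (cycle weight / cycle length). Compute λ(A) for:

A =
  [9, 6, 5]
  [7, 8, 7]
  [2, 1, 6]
λ(A) = 7/2

Enumerate directed cycles and compute their means (weight / length). Sample:
  cycle 0 → 0: weight = 9, length = 1, mean = 9/1 ≈ 9.000
  cycle 1 → 1: weight = 8, length = 1, mean = 8/1 ≈ 8.000
  cycle 2 → 2: weight = 6, length = 1, mean = 6/1 ≈ 6.000
  cycle 0 → 1 → 0: weight = 13, length = 2, mean = 13/2 ≈ 6.500
  cycle 0 → 2 → 0: weight = 7, length = 2, mean = 7/2 ≈ 3.500
  cycle 1 → 0 → 1: weight = 13, length = 2, mean = 13/2 ≈ 6.500
Minimum mean = 3.500, attained e.g. along the cycle 0 → 2 → 0 with weight 7 and length 2. So λ(A) = 7/2 = 7/2.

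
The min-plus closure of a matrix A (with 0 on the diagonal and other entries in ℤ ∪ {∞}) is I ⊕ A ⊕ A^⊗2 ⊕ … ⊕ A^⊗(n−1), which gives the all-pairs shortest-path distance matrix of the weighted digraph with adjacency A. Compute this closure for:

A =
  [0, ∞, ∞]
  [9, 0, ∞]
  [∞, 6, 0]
Closure =
  [0, ∞, ∞]
  [9, 0, ∞]
  [15, 6, 0]

This is the Floyd-Warshall all-pairs shortest-path computation. For each intermediate vertex k = 0, 1, …, 2, update dist[i][j] ← min(dist[i][j], dist[i][k] + dist[k][j]). The final matrix gives, for each (i, j), the minimum total weight of any directed path from i to j (possibly empty when i = j).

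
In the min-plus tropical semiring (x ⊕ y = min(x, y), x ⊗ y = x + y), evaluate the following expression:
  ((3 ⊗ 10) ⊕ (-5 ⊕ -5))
((3 ⊗ 10) ⊕ (-5 ⊕ -5)) = -5

Expand innermost to outermost. Recall ⊕ takes the minimum of its arguments and ⊗ takes their sum. Working out the expression ((3 ⊗ 10) ⊕ (-5 ⊕ -5)) gives -5.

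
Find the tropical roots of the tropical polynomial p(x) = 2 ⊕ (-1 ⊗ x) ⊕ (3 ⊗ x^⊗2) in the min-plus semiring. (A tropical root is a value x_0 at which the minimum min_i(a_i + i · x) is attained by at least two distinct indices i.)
Roots: {-4, 3}

Each tropical root is a break point of the lower envelope of the lines y = a_i + i · x (there are 3 lines, with slopes 0, 1, ..., 2). Only the lines that attain the minimum somewhere contribute to roots; other lines are dominated. Here the surviving (envelope) indices are i = 2, i = 1, i = 0.
Intersections between consecutive envelope lines give the roots: for adjacent envelope indices i < j the intersection is x = (a_i − a_j) / (j − i). Reading off the sorted break points: {-4, 3}.
Verification: at each break x_0, at least two indices attain the minimum of min_i(a_i + i · x_0).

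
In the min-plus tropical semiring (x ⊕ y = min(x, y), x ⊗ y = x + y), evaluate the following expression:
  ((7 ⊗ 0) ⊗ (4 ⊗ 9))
((7 ⊗ 0) ⊗ (4 ⊗ 9)) = 20

Expand innermost to outermost. Recall ⊕ takes the minimum of its arguments and ⊗ takes their sum. Working out the expression ((7 ⊗ 0) ⊗ (4 ⊗ 9)) gives 20.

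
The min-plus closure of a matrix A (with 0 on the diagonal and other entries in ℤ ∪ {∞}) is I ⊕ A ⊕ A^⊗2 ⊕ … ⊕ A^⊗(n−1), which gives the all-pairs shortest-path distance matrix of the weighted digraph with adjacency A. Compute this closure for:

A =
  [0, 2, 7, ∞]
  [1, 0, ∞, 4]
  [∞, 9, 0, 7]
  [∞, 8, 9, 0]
Closure =
  [0, 2, 7, 6]
  [1, 0, 8, 4]
  [10, 9, 0, 7]
  [9, 8, 9, 0]

This is the Floyd-Warshall all-pairs shortest-path computation. For each intermediate vertex k = 0, 1, …, 3, update dist[i][j] ← min(dist[i][j], dist[i][k] + dist[k][j]). The final matrix gives, for each (i, j), the minimum total weight of any directed path from i to j (possibly empty when i = j).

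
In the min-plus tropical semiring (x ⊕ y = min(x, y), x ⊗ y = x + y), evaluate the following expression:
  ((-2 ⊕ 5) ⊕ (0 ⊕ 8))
((-2 ⊕ 5) ⊕ (0 ⊕ 8)) = -2

Expand innermost to outermost. Recall ⊕ takes the minimum of its arguments and ⊗ takes their sum. Working out the expression ((-2 ⊕ 5) ⊕ (0 ⊕ 8)) gives -2.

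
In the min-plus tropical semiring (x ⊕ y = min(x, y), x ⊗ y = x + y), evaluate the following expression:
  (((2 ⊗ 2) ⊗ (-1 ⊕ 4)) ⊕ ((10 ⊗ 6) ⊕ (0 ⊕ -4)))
(((2 ⊗ 2) ⊗ (-1 ⊕ 4)) ⊕ ((10 ⊗ 6) ⊕ (0 ⊕ -4))) = -4

Expand innermost to outermost. Recall ⊕ takes the minimum of its arguments and ⊗ takes their sum. Working out the expression (((2 ⊗ 2) ⊗ (-1 ⊕ 4)) ⊕ ((10 ⊗ 6) ⊕ (0 ⊕ -4))) gives -4.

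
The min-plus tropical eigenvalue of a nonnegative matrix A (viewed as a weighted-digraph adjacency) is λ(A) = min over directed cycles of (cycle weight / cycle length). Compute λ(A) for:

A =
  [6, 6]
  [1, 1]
λ(A) = 1

Enumerate directed cycles and compute their means (weight / length). Sample:
  cycle 0 → 0: weight = 6, length = 1, mean = 6/1 ≈ 6.000
  cycle 1 → 1: weight = 1, length = 1, mean = 1/1 ≈ 1.000
  cycle 0 → 1 → 0: weight = 7, length = 2, mean = 7/2 ≈ 3.500
  cycle 1 → 0 → 1: weight = 7, length = 2, mean = 7/2 ≈ 3.500
Minimum mean = 1.000, attained e.g. along the cycle 1 → 1 with weight 1 and length 1. So λ(A) = 1/1 = 1.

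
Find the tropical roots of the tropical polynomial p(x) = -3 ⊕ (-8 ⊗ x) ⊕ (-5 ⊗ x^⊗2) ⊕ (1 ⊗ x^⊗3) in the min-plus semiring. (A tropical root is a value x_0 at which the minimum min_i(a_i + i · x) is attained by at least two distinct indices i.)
Roots: {-6, -3, 5}

Each tropical root is a break point of the lower envelope of the lines y = a_i + i · x (there are 4 lines, with slopes 0, 1, ..., 3). Only the lines that attain the minimum somewhere contribute to roots; other lines are dominated. Here the surviving (envelope) indices are i = 3, i = 2, i = 1, i = 0.
Intersections between consecutive envelope lines give the roots: for adjacent envelope indices i < j the intersection is x = (a_i − a_j) / (j − i). Reading off the sorted break points: {-6, -3, 5}.
Verification: at each break x_0, at least two indices attain the minimum of min_i(a_i + i · x_0).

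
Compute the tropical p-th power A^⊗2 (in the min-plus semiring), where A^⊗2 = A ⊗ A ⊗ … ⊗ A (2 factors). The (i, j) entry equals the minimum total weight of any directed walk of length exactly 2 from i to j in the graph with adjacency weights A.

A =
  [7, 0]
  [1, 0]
A^⊗2 =
  [1, 0]
  [1, 0]

Each entry (A^⊗2)_ij equals the minimum over all length-2 walks i = v_0 → v_1 → … → v_2 = j of Σ_t A[v_t][v_{t+1}]. For example, for (i, j) = (0, 1) we minimise over 2 possible intermediate vertex sequences; the minimum is 0, attained along the walk 0 → 1 → 1.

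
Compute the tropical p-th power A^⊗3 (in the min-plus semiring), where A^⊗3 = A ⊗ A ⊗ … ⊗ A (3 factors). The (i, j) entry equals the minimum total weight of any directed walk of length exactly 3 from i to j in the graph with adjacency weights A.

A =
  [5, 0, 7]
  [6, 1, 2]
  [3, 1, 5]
A^⊗3 =
  [5, 2, 3]
  [6, 3, 4]
  [6, 3, 4]

Each entry (A^⊗3)_ij equals the minimum over all length-3 walks i = v_0 → v_1 → … → v_3 = j of Σ_t A[v_t][v_{t+1}]. For example, for (i, j) = (0, 2) we minimise over 9 possible intermediate vertex sequences; the minimum is 3, attained along the walk 0 → 1 → 1 → 2.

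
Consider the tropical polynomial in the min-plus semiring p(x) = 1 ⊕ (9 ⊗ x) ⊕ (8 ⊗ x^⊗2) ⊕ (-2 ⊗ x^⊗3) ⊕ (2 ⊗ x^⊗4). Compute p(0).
p(0) = -2

A tropical monomial a ⊗ x^⊗i evaluates to a + i · x. Evaluating each term at x = 0:
  Term 0 contributes 1 + 0 · 0 = 1
  Term 1 contributes 9 + 1 · 0 = 9
  Term 2 contributes 8 + 2 · 0 = 8
  Term 3 contributes -2 + 3 · 0 = -2
  Term 4 contributes 2 + 4 · 0 = 2
p(0) = ⊕ of these = min[1, 9, 8, -2, 2] = -2.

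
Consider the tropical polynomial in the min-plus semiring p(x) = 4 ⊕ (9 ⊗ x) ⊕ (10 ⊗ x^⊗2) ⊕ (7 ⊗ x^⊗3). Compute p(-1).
p(-1) = 4

A tropical monomial a ⊗ x^⊗i evaluates to a + i · x. Evaluating each term at x = -1:
  Term 0 contributes 4 + 0 · -1 = 4
  Term 1 contributes 9 + 1 · -1 = 8
  Term 2 contributes 10 + 2 · -1 = 8
  Term 3 contributes 7 + 3 · -1 = 4
p(-1) = ⊕ of these = min[4, 8, 8, 4] = 4.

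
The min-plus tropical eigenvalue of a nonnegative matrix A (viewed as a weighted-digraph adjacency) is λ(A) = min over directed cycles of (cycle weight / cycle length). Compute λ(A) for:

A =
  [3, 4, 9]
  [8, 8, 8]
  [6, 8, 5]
λ(A) = 3

Enumerate directed cycles and compute their means (weight / length). Sample:
  cycle 0 → 0: weight = 3, length = 1, mean = 3/1 ≈ 3.000
  cycle 1 → 1: weight = 8, length = 1, mean = 8/1 ≈ 8.000
  cycle 2 → 2: weight = 5, length = 1, mean = 5/1 ≈ 5.000
  cycle 0 → 1 → 0: weight = 12, length = 2, mean = 12/2 ≈ 6.000
  cycle 0 → 2 → 0: weight = 15, length = 2, mean = 15/2 ≈ 7.500
  cycle 1 → 0 → 1: weight = 12, length = 2, mean = 12/2 ≈ 6.000
Minimum mean = 3.000, attained e.g. along the cycle 0 → 0 with weight 3 and length 1. So λ(A) = 3/1 = 3.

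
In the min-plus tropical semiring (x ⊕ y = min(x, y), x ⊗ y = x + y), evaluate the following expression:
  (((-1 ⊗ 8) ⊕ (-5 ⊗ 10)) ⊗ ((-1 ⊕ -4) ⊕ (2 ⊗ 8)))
(((-1 ⊗ 8) ⊕ (-5 ⊗ 10)) ⊗ ((-1 ⊕ -4) ⊕ (2 ⊗ 8))) = 1

Expand innermost to outermost. Recall ⊕ takes the minimum of its arguments and ⊗ takes their sum. Working out the expression (((-1 ⊗ 8) ⊕ (-5 ⊗ 10)) ⊗ ((-1 ⊕ -4) ⊕ (2 ⊗ 8))) gives 1.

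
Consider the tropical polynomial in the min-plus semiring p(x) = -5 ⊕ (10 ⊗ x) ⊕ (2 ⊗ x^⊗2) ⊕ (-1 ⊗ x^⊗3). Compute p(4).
p(4) = -5

A tropical monomial a ⊗ x^⊗i evaluates to a + i · x. Evaluating each term at x = 4:
  Term 0 contributes -5 + 0 · 4 = -5
  Term 1 contributes 10 + 1 · 4 = 14
  Term 2 contributes 2 + 2 · 4 = 10
  Term 3 contributes -1 + 3 · 4 = 11
p(4) = ⊕ of these = min[-5, 14, 10, 11] = -5.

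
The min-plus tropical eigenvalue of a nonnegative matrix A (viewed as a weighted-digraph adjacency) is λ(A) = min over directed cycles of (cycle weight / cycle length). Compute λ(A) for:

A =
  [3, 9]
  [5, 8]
λ(A) = 3

Enumerate directed cycles and compute their means (weight / length). Sample:
  cycle 0 → 0: weight = 3, length = 1, mean = 3/1 ≈ 3.000
  cycle 1 → 1: weight = 8, length = 1, mean = 8/1 ≈ 8.000
  cycle 0 → 1 → 0: weight = 14, length = 2, mean = 14/2 ≈ 7.000
  cycle 1 → 0 → 1: weight = 14, length = 2, mean = 14/2 ≈ 7.000
Minimum mean = 3.000, attained e.g. along the cycle 0 → 0 with weight 3 and length 1. So λ(A) = 3/1 = 3.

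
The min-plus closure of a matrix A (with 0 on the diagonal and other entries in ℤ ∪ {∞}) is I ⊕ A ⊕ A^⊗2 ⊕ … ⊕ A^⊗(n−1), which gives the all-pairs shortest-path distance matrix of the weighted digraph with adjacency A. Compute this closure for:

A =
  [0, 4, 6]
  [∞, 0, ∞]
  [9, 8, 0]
Closure =
  [0, 4, 6]
  [∞, 0, ∞]
  [9, 8, 0]

This is the Floyd-Warshall all-pairs shortest-path computation. For each intermediate vertex k = 0, 1, …, 2, update dist[i][j] ← min(dist[i][j], dist[i][k] + dist[k][j]). The final matrix gives, for each (i, j), the minimum total weight of any directed path from i to j (possibly empty when i = j).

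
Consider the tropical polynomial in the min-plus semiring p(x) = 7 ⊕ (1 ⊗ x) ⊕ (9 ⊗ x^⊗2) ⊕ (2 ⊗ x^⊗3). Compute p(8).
p(8) = 7

A tropical monomial a ⊗ x^⊗i evaluates to a + i · x. Evaluating each term at x = 8:
  Term 0 contributes 7 + 0 · 8 = 7
  Term 1 contributes 1 + 1 · 8 = 9
  Term 2 contributes 9 + 2 · 8 = 25
  Term 3 contributes 2 + 3 · 8 = 26
p(8) = ⊕ of these = min[7, 9, 25, 26] = 7.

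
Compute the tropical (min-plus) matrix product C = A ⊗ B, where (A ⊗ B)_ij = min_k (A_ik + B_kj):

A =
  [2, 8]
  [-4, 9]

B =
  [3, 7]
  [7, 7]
A ⊗ B =
  [5, 9]
  [-1, 3]

Apply the min-plus product entry-by-entry:
  C[0][0] = min over k of (A[0][0] + B[0][0] = 2 + 3 = 5, A[0][1] + B[1][0] = 8 + 7 = 15) = 5 (attained at k = 0)
  C[0][1] = min over k of (A[0][0] + B[0][1] = 2 + 7 = 9, A[0][1] + B[1][1] = 8 + 7 = 15) = 9 (attained at k = 0)
  C[1][0] = min over k of (A[1][0] + B[0][0] = -4 + 3 = -1, A[1][1] + B[1][0] = 9 + 7 = 16) = -1 (attained at k = 0)
  C[1][1] = min over k of (A[1][0] + B[0][1] = -4 + 7 = 3, A[1][1] + B[1][1] = 9 + 7 = 16) = 3 (attained at k = 0)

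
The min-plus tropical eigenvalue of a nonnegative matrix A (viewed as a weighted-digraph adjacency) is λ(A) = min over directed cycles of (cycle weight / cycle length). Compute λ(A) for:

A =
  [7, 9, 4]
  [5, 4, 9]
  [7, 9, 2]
λ(A) = 2

Enumerate directed cycles and compute their means (weight / length). Sample:
  cycle 0 → 0: weight = 7, length = 1, mean = 7/1 ≈ 7.000
  cycle 1 → 1: weight = 4, length = 1, mean = 4/1 ≈ 4.000
  cycle 2 → 2: weight = 2, length = 1, mean = 2/1 ≈ 2.000
  cycle 0 → 1 → 0: weight = 14, length = 2, mean = 14/2 ≈ 7.000
  cycle 0 → 2 → 0: weight = 11, length = 2, mean = 11/2 ≈ 5.500
  cycle 1 → 0 → 1: weight = 14, length = 2, mean = 14/2 ≈ 7.000
Minimum mean = 2.000, attained e.g. along the cycle 2 → 2 with weight 2 and length 1. So λ(A) = 2/1 = 2.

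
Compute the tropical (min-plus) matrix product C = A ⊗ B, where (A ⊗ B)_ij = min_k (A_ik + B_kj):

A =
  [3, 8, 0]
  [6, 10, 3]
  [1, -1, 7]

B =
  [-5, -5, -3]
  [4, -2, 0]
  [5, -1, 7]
A ⊗ B =
  [-2, -2, 0]
  [1, 1, 3]
  [-4, -4, -2]

Apply the min-plus product entry-by-entry:
  C[0][0] = min over k of (A[0][0] + B[0][0] = 3 + -5 = -2, A[0][1] + B[1][0] = 8 + 4 = 12, A[0][2] + B[2][0] = 0 + 5 = 5) = -2 (attained at k = 0)
  C[0][1] = min over k of (A[0][0] + B[0][1] = 3 + -5 = -2, A[0][1] + B[1][1] = 8 + -2 = 6, A[0][2] + B[2][1] = 0 + -1 = -1) = -2 (attained at k = 0)
  C[0][2] = min over k of (A[0][0] + B[0][2] = 3 + -3 = 0, A[0][1] + B[1][2] = 8 + 0 = 8, A[0][2] + B[2][2] = 0 + 7 = 7) = 0 (attained at k = 0)
  C[1][0] = min over k of (A[1][0] + B[0][0] = 6 + -5 = 1, A[1][1] + B[1][0] = 10 + 4 = 14, A[1][2] + B[2][0] = 3 + 5 = 8) = 1 (attained at k = 0)
  C[1][1] = min over k of (A[1][0] + B[0][1] = 6 + -5 = 1, A[1][1] + B[1][1] = 10 + -2 = 8, A[1][2] + B[2][1] = 3 + -1 = 2) = 1 (attained at k = 0)
  C[1][2] = min over k of (A[1][0] + B[0][2] = 6 + -3 = 3, A[1][1] + B[1][2] = 10 + 0 = 10, A[1][2] + B[2][2] = 3 + 7 = 10) = 3 (attained at k = 0)
  C[2][0] = min over k of (A[2][0] + B[0][0] = 1 + -5 = -4, A[2][1] + B[1][0] = -1 + 4 = 3, A[2][2] + B[2][0] = 7 + 5 = 12) = -4 (attained at k = 0)
  C[2][1] = min over k of (A[2][0] + B[0][1] = 1 + -5 = -4, A[2][1] + B[1][1] = -1 + -2 = -3, A[2][2] + B[2][1] = 7 + -1 = 6) = -4 (attained at k = 0)
  C[2][2] = min over k of (A[2][0] + B[0][2] = 1 + -3 = -2, A[2][1] + B[1][2] = -1 + 0 = -1, A[2][2] + B[2][2] = 7 + 7 = 14) = -2 (attained at k = 0)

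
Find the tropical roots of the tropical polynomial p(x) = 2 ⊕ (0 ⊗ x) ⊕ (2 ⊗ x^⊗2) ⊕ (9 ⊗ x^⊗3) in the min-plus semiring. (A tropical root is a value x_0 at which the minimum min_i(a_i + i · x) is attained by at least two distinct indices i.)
Roots: {-7, -2, 2}

Each tropical root is a break point of the lower envelope of the lines y = a_i + i · x (there are 4 lines, with slopes 0, 1, ..., 3). Only the lines that attain the minimum somewhere contribute to roots; other lines are dominated. Here the surviving (envelope) indices are i = 3, i = 2, i = 1, i = 0.
Intersections between consecutive envelope lines give the roots: for adjacent envelope indices i < j the intersection is x = (a_i − a_j) / (j − i). Reading off the sorted break points: {-7, -2, 2}.
Verification: at each break x_0, at least two indices attain the minimum of min_i(a_i + i · x_0).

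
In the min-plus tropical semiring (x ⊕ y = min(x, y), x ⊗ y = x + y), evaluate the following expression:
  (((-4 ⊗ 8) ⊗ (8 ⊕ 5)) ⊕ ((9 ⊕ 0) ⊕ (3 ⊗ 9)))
(((-4 ⊗ 8) ⊗ (8 ⊕ 5)) ⊕ ((9 ⊕ 0) ⊕ (3 ⊗ 9))) = 0

Expand innermost to outermost. Recall ⊕ takes the minimum of its arguments and ⊗ takes their sum. Working out the expression (((-4 ⊗ 8) ⊗ (8 ⊕ 5)) ⊕ ((9 ⊕ 0) ⊕ (3 ⊗ 9))) gives 0.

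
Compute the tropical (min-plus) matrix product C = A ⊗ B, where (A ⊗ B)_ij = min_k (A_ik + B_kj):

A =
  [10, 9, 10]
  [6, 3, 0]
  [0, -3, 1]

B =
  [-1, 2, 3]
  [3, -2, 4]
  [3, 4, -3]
A ⊗ B =
  [9, 7, 7]
  [3, 1, -3]
  [-1, -5, -2]

Apply the min-plus product entry-by-entry:
  C[0][0] = min over k of (A[0][0] + B[0][0] = 10 + -1 = 9, A[0][1] + B[1][0] = 9 + 3 = 12, A[0][2] + B[2][0] = 10 + 3 = 13) = 9 (attained at k = 0)
  C[0][1] = min over k of (A[0][0] + B[0][1] = 10 + 2 = 12, A[0][1] + B[1][1] = 9 + -2 = 7, A[0][2] + B[2][1] = 10 + 4 = 14) = 7 (attained at k = 1)
  C[0][2] = min over k of (A[0][0] + B[0][2] = 10 + 3 = 13, A[0][1] + B[1][2] = 9 + 4 = 13, A[0][2] + B[2][2] = 10 + -3 = 7) = 7 (attained at k = 2)
  C[1][0] = min over k of (A[1][0] + B[0][0] = 6 + -1 = 5, A[1][1] + B[1][0] = 3 + 3 = 6, A[1][2] + B[2][0] = 0 + 3 = 3) = 3 (attained at k = 2)
  C[1][1] = min over k of (A[1][0] + B[0][1] = 6 + 2 = 8, A[1][1] + B[1][1] = 3 + -2 = 1, A[1][2] + B[2][1] = 0 + 4 = 4) = 1 (attained at k = 1)
  C[1][2] = min over k of (A[1][0] + B[0][2] = 6 + 3 = 9, A[1][1] + B[1][2] = 3 + 4 = 7, A[1][2] + B[2][2] = 0 + -3 = -3) = -3 (attained at k = 2)
  C[2][0] = min over k of (A[2][0] + B[0][0] = 0 + -1 = -1, A[2][1] + B[1][0] = -3 + 3 = 0, A[2][2] + B[2][0] = 1 + 3 = 4) = -1 (attained at k = 0)
  C[2][1] = min over k of (A[2][0] + B[0][1] = 0 + 2 = 2, A[2][1] + B[1][1] = -3 + -2 = -5, A[2][2] + B[2][1] = 1 + 4 = 5) = -5 (attained at k = 1)
  C[2][2] = min over k of (A[2][0] + B[0][2] = 0 + 3 = 3, A[2][1] + B[1][2] = -3 + 4 = 1, A[2][2] + B[2][2] = 1 + -3 = -2) = -2 (attained at k = 2)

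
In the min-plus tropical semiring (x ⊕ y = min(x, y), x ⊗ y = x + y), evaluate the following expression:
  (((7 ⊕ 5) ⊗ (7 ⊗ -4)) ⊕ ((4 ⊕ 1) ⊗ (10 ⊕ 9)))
(((7 ⊕ 5) ⊗ (7 ⊗ -4)) ⊕ ((4 ⊕ 1) ⊗ (10 ⊕ 9))) = 8

Expand innermost to outermost. Recall ⊕ takes the minimum of its arguments and ⊗ takes their sum. Working out the expression (((7 ⊕ 5) ⊗ (7 ⊗ -4)) ⊕ ((4 ⊕ 1) ⊗ (10 ⊕ 9))) gives 8.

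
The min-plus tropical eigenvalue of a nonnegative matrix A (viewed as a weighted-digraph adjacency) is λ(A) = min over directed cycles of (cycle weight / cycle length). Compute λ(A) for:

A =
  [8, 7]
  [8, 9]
λ(A) = 15/2

Enumerate directed cycles and compute their means (weight / length). Sample:
  cycle 0 → 0: weight = 8, length = 1, mean = 8/1 ≈ 8.000
  cycle 1 → 1: weight = 9, length = 1, mean = 9/1 ≈ 9.000
  cycle 0 → 1 → 0: weight = 15, length = 2, mean = 15/2 ≈ 7.500
  cycle 1 → 0 → 1: weight = 15, length = 2, mean = 15/2 ≈ 7.500
Minimum mean = 7.500, attained e.g. along the cycle 0 → 1 → 0 with weight 15 and length 2. So λ(A) = 15/2 = 15/2.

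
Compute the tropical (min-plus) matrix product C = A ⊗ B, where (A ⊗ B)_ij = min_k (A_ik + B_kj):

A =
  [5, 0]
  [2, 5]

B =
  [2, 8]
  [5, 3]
A ⊗ B =
  [5, 3]
  [4, 8]

Apply the min-plus product entry-by-entry:
  C[0][0] = min over k of (A[0][0] + B[0][0] = 5 + 2 = 7, A[0][1] + B[1][0] = 0 + 5 = 5) = 5 (attained at k = 1)
  C[0][1] = min over k of (A[0][0] + B[0][1] = 5 + 8 = 13, A[0][1] + B[1][1] = 0 + 3 = 3) = 3 (attained at k = 1)
  C[1][0] = min over k of (A[1][0] + B[0][0] = 2 + 2 = 4, A[1][1] + B[1][0] = 5 + 5 = 10) = 4 (attained at k = 0)
  C[1][1] = min over k of (A[1][0] + B[0][1] = 2 + 8 = 10, A[1][1] + B[1][1] = 5 + 3 = 8) = 8 (attained at k = 1)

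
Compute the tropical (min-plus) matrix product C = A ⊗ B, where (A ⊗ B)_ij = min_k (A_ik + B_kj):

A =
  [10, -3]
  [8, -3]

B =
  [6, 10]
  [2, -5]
A ⊗ B =
  [-1, -8]
  [-1, -8]

Apply the min-plus product entry-by-entry:
  C[0][0] = min over k of (A[0][0] + B[0][0] = 10 + 6 = 16, A[0][1] + B[1][0] = -3 + 2 = -1) = -1 (attained at k = 1)
  C[0][1] = min over k of (A[0][0] + B[0][1] = 10 + 10 = 20, A[0][1] + B[1][1] = -3 + -5 = -8) = -8 (attained at k = 1)
  C[1][0] = min over k of (A[1][0] + B[0][0] = 8 + 6 = 14, A[1][1] + B[1][0] = -3 + 2 = -1) = -1 (attained at k = 1)
  C[1][1] = min over k of (A[1][0] + B[0][1] = 8 + 10 = 18, A[1][1] + B[1][1] = -3 + -5 = -8) = -8 (attained at k = 1)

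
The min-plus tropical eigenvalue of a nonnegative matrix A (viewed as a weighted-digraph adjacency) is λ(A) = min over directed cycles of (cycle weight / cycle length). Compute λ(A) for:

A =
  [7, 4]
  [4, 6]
λ(A) = 4

Enumerate directed cycles and compute their means (weight / length). Sample:
  cycle 0 → 0: weight = 7, length = 1, mean = 7/1 ≈ 7.000
  cycle 1 → 1: weight = 6, length = 1, mean = 6/1 ≈ 6.000
  cycle 0 → 1 → 0: weight = 8, length = 2, mean = 8/2 ≈ 4.000
  cycle 1 → 0 → 1: weight = 8, length = 2, mean = 8/2 ≈ 4.000
Minimum mean = 4.000, attained e.g. along the cycle 0 → 1 → 0 with weight 8 and length 2. So λ(A) = 8/2 = 4.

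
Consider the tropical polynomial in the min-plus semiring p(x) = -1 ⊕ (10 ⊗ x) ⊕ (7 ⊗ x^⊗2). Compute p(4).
p(4) = -1

A tropical monomial a ⊗ x^⊗i evaluates to a + i · x. Evaluating each term at x = 4:
  Term 0 contributes -1 + 0 · 4 = -1
  Term 1 contributes 10 + 1 · 4 = 14
  Term 2 contributes 7 + 2 · 4 = 15
p(4) = ⊕ of these = min[-1, 14, 15] = -1.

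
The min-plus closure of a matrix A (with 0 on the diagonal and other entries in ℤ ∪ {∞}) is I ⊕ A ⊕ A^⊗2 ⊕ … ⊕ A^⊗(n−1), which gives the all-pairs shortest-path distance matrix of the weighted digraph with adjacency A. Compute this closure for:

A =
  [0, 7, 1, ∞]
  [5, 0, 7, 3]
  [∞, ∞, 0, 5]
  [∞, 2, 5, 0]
Closure =
  [0, 7, 1, 6]
  [5, 0, 6, 3]
  [12, 7, 0, 5]
  [7, 2, 5, 0]

This is the Floyd-Warshall all-pairs shortest-path computation. For each intermediate vertex k = 0, 1, …, 3, update dist[i][j] ← min(dist[i][j], dist[i][k] + dist[k][j]). The final matrix gives, for each (i, j), the minimum total weight of any directed path from i to j (possibly empty when i = j).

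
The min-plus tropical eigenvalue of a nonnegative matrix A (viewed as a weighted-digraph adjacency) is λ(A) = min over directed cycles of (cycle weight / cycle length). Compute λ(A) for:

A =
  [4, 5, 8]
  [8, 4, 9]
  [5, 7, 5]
λ(A) = 4

Enumerate directed cycles and compute their means (weight / length). Sample:
  cycle 0 → 0: weight = 4, length = 1, mean = 4/1 ≈ 4.000
  cycle 1 → 1: weight = 4, length = 1, mean = 4/1 ≈ 4.000
  cycle 2 → 2: weight = 5, length = 1, mean = 5/1 ≈ 5.000
  cycle 0 → 1 → 0: weight = 13, length = 2, mean = 13/2 ≈ 6.500
  cycle 0 → 2 → 0: weight = 13, length = 2, mean = 13/2 ≈ 6.500
  cycle 1 → 0 → 1: weight = 13, length = 2, mean = 13/2 ≈ 6.500
Minimum mean = 4.000, attained e.g. along the cycle 0 → 0 with weight 4 and length 1. So λ(A) = 4/1 = 4.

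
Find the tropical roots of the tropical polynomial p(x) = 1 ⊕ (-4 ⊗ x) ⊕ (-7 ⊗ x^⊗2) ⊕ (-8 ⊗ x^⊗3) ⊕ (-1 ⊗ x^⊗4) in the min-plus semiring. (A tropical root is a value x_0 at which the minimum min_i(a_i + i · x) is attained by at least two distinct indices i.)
Roots: {-7, 1, 3, 5}

Each tropical root is a break point of the lower envelope of the lines y = a_i + i · x (there are 5 lines, with slopes 0, 1, ..., 4). Only the lines that attain the minimum somewhere contribute to roots; other lines are dominated. Here the surviving (envelope) indices are i = 4, i = 3, i = 2, i = 1, i = 0.
Intersections between consecutive envelope lines give the roots: for adjacent envelope indices i < j the intersection is x = (a_i − a_j) / (j − i). Reading off the sorted break points: {-7, 1, 3, 5}.
Verification: at each break x_0, at least two indices attain the minimum of min_i(a_i + i · x_0).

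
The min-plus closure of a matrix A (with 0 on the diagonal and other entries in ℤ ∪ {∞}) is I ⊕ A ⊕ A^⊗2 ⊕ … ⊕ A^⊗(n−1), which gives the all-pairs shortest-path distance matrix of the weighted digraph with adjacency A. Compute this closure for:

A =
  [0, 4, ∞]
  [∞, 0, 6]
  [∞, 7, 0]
Closure =
  [0, 4, 10]
  [∞, 0, 6]
  [∞, 7, 0]

This is the Floyd-Warshall all-pairs shortest-path computation. For each intermediate vertex k = 0, 1, …, 2, update dist[i][j] ← min(dist[i][j], dist[i][k] + dist[k][j]). The final matrix gives, for each (i, j), the minimum total weight of any directed path from i to j (possibly empty when i = j).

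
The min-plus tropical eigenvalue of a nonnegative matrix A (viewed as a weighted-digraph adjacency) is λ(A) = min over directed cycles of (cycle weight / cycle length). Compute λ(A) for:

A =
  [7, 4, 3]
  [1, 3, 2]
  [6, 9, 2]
λ(A) = 2

Enumerate directed cycles and compute their means (weight / length). Sample:
  cycle 0 → 0: weight = 7, length = 1, mean = 7/1 ≈ 7.000
  cycle 1 → 1: weight = 3, length = 1, mean = 3/1 ≈ 3.000
  cycle 2 → 2: weight = 2, length = 1, mean = 2/1 ≈ 2.000
  cycle 0 → 1 → 0: weight = 5, length = 2, mean = 5/2 ≈ 2.500
  cycle 0 → 2 → 0: weight = 9, length = 2, mean = 9/2 ≈ 4.500
  cycle 1 → 0 → 1: weight = 5, length = 2, mean = 5/2 ≈ 2.500
Minimum mean = 2.000, attained e.g. along the cycle 2 → 2 with weight 2 and length 1. So λ(A) = 2/1 = 2.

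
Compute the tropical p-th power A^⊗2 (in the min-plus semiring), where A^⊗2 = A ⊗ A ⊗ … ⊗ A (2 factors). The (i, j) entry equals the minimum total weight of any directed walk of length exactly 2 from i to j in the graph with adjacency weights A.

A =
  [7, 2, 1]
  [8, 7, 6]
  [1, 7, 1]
A^⊗2 =
  [2, 8, 2]
  [7, 10, 7]
  [2, 3, 2]

Each entry (A^⊗2)_ij equals the minimum over all length-2 walks i = v_0 → v_1 → … → v_2 = j of Σ_t A[v_t][v_{t+1}]. For example, for (i, j) = (0, 2) we minimise over 3 possible intermediate vertex sequences; the minimum is 2, attained along the walk 0 → 2 → 2.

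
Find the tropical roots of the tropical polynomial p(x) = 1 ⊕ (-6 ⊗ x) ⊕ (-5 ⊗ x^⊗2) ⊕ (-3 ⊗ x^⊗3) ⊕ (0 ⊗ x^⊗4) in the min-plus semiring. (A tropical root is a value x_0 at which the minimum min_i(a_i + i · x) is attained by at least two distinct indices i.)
Roots: {-3, -2, -1, 7}

Each tropical root is a break point of the lower envelope of the lines y = a_i + i · x (there are 5 lines, with slopes 0, 1, ..., 4). Only the lines that attain the minimum somewhere contribute to roots; other lines are dominated. Here the surviving (envelope) indices are i = 4, i = 3, i = 2, i = 1, i = 0.
Intersections between consecutive envelope lines give the roots: for adjacent envelope indices i < j the intersection is x = (a_i − a_j) / (j − i). Reading off the sorted break points: {-3, -2, -1, 7}.
Verification: at each break x_0, at least two indices attain the minimum of min_i(a_i + i · x_0).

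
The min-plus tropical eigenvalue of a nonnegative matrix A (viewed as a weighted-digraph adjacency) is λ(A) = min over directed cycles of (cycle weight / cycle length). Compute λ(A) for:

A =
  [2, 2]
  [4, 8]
λ(A) = 2

Enumerate directed cycles and compute their means (weight / length). Sample:
  cycle 0 → 0: weight = 2, length = 1, mean = 2/1 ≈ 2.000
  cycle 1 → 1: weight = 8, length = 1, mean = 8/1 ≈ 8.000
  cycle 0 → 1 → 0: weight = 6, length = 2, mean = 6/2 ≈ 3.000
  cycle 1 → 0 → 1: weight = 6, length = 2, mean = 6/2 ≈ 3.000
Minimum mean = 2.000, attained e.g. along the cycle 0 → 0 with weight 2 and length 1. So λ(A) = 2/1 = 2.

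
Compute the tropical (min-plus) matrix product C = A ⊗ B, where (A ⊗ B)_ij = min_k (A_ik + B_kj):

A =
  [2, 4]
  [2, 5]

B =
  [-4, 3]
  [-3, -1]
A ⊗ B =
  [-2, 3]
  [-2, 4]

Apply the min-plus product entry-by-entry:
  C[0][0] = min over k of (A[0][0] + B[0][0] = 2 + -4 = -2, A[0][1] + B[1][0] = 4 + -3 = 1) = -2 (attained at k = 0)
  C[0][1] = min over k of (A[0][0] + B[0][1] = 2 + 3 = 5, A[0][1] + B[1][1] = 4 + -1 = 3) = 3 (attained at k = 1)
  C[1][0] = min over k of (A[1][0] + B[0][0] = 2 + -4 = -2, A[1][1] + B[1][0] = 5 + -3 = 2) = -2 (attained at k = 0)
  C[1][1] = min over k of (A[1][0] + B[0][1] = 2 + 3 = 5, A[1][1] + B[1][1] = 5 + -1 = 4) = 4 (attained at k = 1)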